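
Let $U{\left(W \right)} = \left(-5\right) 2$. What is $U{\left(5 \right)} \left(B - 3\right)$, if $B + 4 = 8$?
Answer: $-10$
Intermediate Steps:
$B = 4$ ($B = -4 + 8 = 4$)
$U{\left(W \right)} = -10$
$U{\left(5 \right)} \left(B - 3\right) = - 10 \left(4 - 3\right) = \left(-10\right) 1 = -10$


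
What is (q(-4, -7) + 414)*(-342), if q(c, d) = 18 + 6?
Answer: -149796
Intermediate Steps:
q(c, d) = 24
(q(-4, -7) + 414)*(-342) = (24 + 414)*(-342) = 438*(-342) = -149796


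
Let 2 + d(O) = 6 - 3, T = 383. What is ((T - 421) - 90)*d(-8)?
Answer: -128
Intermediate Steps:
d(O) = 1 (d(O) = -2 + (6 - 3) = -2 + 3 = 1)
((T - 421) - 90)*d(-8) = ((383 - 421) - 90)*1 = (-38 - 90)*1 = -128*1 = -128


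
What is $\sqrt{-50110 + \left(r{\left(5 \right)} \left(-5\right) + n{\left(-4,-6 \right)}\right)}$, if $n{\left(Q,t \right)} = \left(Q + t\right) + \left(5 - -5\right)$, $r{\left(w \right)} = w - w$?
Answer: $i \sqrt{50110} \approx 223.85 i$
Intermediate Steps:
$r{\left(w \right)} = 0$
$n{\left(Q,t \right)} = 10 + Q + t$ ($n{\left(Q,t \right)} = \left(Q + t\right) + \left(5 + 5\right) = \left(Q + t\right) + 10 = 10 + Q + t$)
$\sqrt{-50110 + \left(r{\left(5 \right)} \left(-5\right) + n{\left(-4,-6 \right)}\right)} = \sqrt{-50110 + \left(0 \left(-5\right) - 0\right)} = \sqrt{-50110 + \left(0 + 0\right)} = \sqrt{-50110 + 0} = \sqrt{-50110} = i \sqrt{50110}$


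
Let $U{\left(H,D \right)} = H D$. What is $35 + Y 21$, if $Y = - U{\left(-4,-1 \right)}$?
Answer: $-49$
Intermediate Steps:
$U{\left(H,D \right)} = D H$
$Y = -4$ ($Y = - \left(-1\right) \left(-4\right) = \left(-1\right) 4 = -4$)
$35 + Y 21 = 35 - 84 = -49$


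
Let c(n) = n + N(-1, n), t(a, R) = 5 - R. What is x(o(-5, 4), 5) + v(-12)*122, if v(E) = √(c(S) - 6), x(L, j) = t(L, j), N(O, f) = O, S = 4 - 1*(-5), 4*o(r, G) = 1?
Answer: 122*√2 ≈ 172.53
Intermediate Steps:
o(r, G) = ¼ (o(r, G) = (¼)*1 = ¼)
S = 9 (S = 4 + 5 = 9)
c(n) = -1 + n (c(n) = n - 1 = -1 + n)
x(L, j) = 5 - j
v(E) = √2 (v(E) = √((-1 + 9) - 6) = √(8 - 6) = √2)
x(o(-5, 4), 5) + v(-12)*122 = (5 - 1*5) + √2*122 = (5 - 5) + 122*√2 = 0 + 122*√2 = 122*√2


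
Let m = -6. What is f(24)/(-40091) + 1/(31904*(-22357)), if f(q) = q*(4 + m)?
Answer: 34237290853/28596017393248 ≈ 0.0011973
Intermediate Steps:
f(q) = -2*q (f(q) = q*(4 - 6) = q*(-2) = -2*q)
f(24)/(-40091) + 1/(31904*(-22357)) = -2*24/(-40091) + 1/(31904*(-22357)) = -48*(-1/40091) + (1/31904)*(-1/22357) = 48/40091 - 1/713277728 = 34237290853/28596017393248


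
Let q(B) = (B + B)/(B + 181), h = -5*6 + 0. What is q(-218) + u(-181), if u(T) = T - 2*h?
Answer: -4041/37 ≈ -109.22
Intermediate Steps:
h = -30 (h = -30 + 0 = -30)
u(T) = 60 + T (u(T) = T - 2*(-30) = T + 60 = 60 + T)
q(B) = 2*B/(181 + B) (q(B) = (2*B)/(181 + B) = 2*B/(181 + B))
q(-218) + u(-181) = 2*(-218)/(181 - 218) + (60 - 181) = 2*(-218)/(-37) - 121 = 2*(-218)*(-1/37) - 121 = 436/37 - 121 = -4041/37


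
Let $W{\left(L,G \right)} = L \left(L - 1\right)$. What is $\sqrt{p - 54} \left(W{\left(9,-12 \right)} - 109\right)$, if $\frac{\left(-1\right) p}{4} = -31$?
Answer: $- 37 \sqrt{70} \approx -309.56$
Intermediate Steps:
$p = 124$ ($p = \left(-4\right) \left(-31\right) = 124$)
$W{\left(L,G \right)} = L \left(-1 + L\right)$
$\sqrt{p - 54} \left(W{\left(9,-12 \right)} - 109\right) = \sqrt{124 - 54} \left(9 \left(-1 + 9\right) - 109\right) = \sqrt{70} \left(9 \cdot 8 - 109\right) = \sqrt{70} \left(72 - 109\right) = \sqrt{70} \left(-37\right) = - 37 \sqrt{70}$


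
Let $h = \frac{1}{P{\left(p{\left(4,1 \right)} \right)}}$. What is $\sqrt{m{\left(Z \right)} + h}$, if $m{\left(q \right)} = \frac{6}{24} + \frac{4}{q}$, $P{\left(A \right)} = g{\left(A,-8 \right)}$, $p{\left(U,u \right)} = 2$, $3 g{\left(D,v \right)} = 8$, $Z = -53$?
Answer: $\frac{\sqrt{24698}}{212} \approx 0.7413$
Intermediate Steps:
$g{\left(D,v \right)} = \frac{8}{3}$ ($g{\left(D,v \right)} = \frac{1}{3} \cdot 8 = \frac{8}{3}$)
$P{\left(A \right)} = \frac{8}{3}$
$m{\left(q \right)} = \frac{1}{4} + \frac{4}{q}$ ($m{\left(q \right)} = 6 \cdot \frac{1}{24} + \frac{4}{q} = \frac{1}{4} + \frac{4}{q}$)
$h = \frac{3}{8}$ ($h = \frac{1}{\frac{8}{3}} = \frac{3}{8} \approx 0.375$)
$\sqrt{m{\left(Z \right)} + h} = \sqrt{\frac{16 - 53}{4 \left(-53\right)} + \frac{3}{8}} = \sqrt{\frac{1}{4} \left(- \frac{1}{53}\right) \left(-37\right) + \frac{3}{8}} = \sqrt{\frac{37}{212} + \frac{3}{8}} = \sqrt{\frac{233}{424}} = \frac{\sqrt{24698}}{212}$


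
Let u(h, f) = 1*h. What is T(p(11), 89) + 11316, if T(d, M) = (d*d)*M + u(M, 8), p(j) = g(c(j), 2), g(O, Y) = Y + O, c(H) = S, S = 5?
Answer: 15766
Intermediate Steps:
c(H) = 5
g(O, Y) = O + Y
u(h, f) = h
p(j) = 7 (p(j) = 5 + 2 = 7)
T(d, M) = M + M*d**2 (T(d, M) = (d*d)*M + M = d**2*M + M = M*d**2 + M = M + M*d**2)
T(p(11), 89) + 11316 = 89*(1 + 7**2) + 11316 = 89*(1 + 49) + 11316 = 89*50 + 11316 = 4450 + 11316 = 15766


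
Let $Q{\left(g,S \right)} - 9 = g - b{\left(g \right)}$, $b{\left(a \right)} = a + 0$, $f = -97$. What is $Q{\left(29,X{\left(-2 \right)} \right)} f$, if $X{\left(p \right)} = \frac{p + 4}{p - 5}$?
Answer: $-873$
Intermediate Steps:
$X{\left(p \right)} = \frac{4 + p}{-5 + p}$
$b{\left(a \right)} = a$
$Q{\left(g,S \right)} = 9$ ($Q{\left(g,S \right)} = 9 + \left(g - g\right) = 9 + 0 = 9$)
$Q{\left(29,X{\left(-2 \right)} \right)} f = 9 \left(-97\right) = -873$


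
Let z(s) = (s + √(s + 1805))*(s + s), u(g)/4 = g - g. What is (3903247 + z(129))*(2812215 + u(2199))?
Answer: 11070365901735 + 725551470*√1934 ≈ 1.1102e+13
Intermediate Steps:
u(g) = 0 (u(g) = 4*(g - g) = 4*0 = 0)
z(s) = 2*s*(s + √(1805 + s)) (z(s) = (s + √(1805 + s))*(2*s) = 2*s*(s + √(1805 + s)))
(3903247 + z(129))*(2812215 + u(2199)) = (3903247 + 2*129*(129 + √(1805 + 129)))*(2812215 + 0) = (3903247 + 2*129*(129 + √1934))*2812215 = (3903247 + (33282 + 258*√1934))*2812215 = (3936529 + 258*√1934)*2812215 = 11070365901735 + 725551470*√1934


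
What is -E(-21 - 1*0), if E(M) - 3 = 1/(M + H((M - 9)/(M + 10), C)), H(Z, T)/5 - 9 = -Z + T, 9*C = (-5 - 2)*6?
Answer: -1251/428 ≈ -2.9229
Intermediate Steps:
C = -14/3 (C = ((-5 - 2)*6)/9 = (-7*6)/9 = (1/9)*(-42) = -14/3 ≈ -4.6667)
H(Z, T) = 45 - 5*Z + 5*T (H(Z, T) = 45 + 5*(-Z + T) = 45 + 5*(T - Z) = 45 + (-5*Z + 5*T) = 45 - 5*Z + 5*T)
E(M) = 3 + 1/(65/3 + M - 5*(-9 + M)/(10 + M)) (E(M) = 3 + 1/(M + (45 - 5*(M - 9)/(M + 10) + 5*(-14/3))) = 3 + 1/(M + (45 - 5*(-9 + M)/(10 + M) - 70/3)) = 3 + 1/(M + (65/3 - 5*(-9 + M)/(10 + M))) = 3 + 1/(65/3 + M - 5*(-9 + M)/(10 + M)))
-E(-21 - 1*0) = -9*(265 + (-21 - 1*0)**2 + 27*(-21 - 1*0))/(785 + 3*(-21 - 1*0)**2 + 80*(-21 - 1*0)) = -9*(265 + (-21 + 0)**2 + 27*(-21 + 0))/(785 + 3*(-21 + 0)**2 + 80*(-21 + 0)) = -9*(265 + (-21)**2 + 27*(-21))/(785 + 3*(-21)**2 + 80*(-21)) = -9*(265 + 441 - 567)/(785 + 3*441 - 1680) = -9*139/(785 + 1323 - 1680) = -9*139/428 = -1*1251/428 = -1251/428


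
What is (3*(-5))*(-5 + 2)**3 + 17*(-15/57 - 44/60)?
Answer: 110597/285 ≈ 388.06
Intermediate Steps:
(3*(-5))*(-5 + 2)**3 + 17*(-15/57 - 44/60) = -15*(-3)**3 + 17*(-15*1/57 - 44*1/60) = -15*(-27) + 17*(-5/19 - 11/15) = 405 + 17*(-284/285) = 405 - 4828/285 = 110597/285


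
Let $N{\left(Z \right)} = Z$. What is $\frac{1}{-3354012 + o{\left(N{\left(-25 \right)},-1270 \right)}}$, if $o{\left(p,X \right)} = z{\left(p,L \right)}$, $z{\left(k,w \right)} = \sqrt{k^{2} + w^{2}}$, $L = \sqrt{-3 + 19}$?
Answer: $- \frac{3354012}{11249396495503} - \frac{\sqrt{641}}{11249396495503} \approx -2.9815 \cdot 10^{-7}$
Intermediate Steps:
$L = 4$ ($L = \sqrt{16} = 4$)
$o{\left(p,X \right)} = \sqrt{16 + p^{2}}$ ($o{\left(p,X \right)} = \sqrt{p^{2} + 4^{2}} = \sqrt{p^{2} + 16} = \sqrt{16 + p^{2}}$)
$\frac{1}{-3354012 + o{\left(N{\left(-25 \right)},-1270 \right)}} = \frac{1}{-3354012 + \sqrt{16 + \left(-25\right)^{2}}} = \frac{1}{-3354012 + \sqrt{16 + 625}} = \frac{1}{-3354012 + \sqrt{641}}$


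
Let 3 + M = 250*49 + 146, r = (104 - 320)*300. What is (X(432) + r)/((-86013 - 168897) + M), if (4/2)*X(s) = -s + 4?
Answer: 65014/242517 ≈ 0.26808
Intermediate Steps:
r = -64800 (r = -216*300 = -64800)
X(s) = 2 - s/2 (X(s) = (-s + 4)/2 = (4 - s)/2 = 2 - s/2)
M = 12393 (M = -3 + (250*49 + 146) = -3 + (12250 + 146) = -3 + 12396 = 12393)
(X(432) + r)/((-86013 - 168897) + M) = ((2 - ½*432) - 64800)/((-86013 - 168897) + 12393) = ((2 - 216) - 64800)/(-254910 + 12393) = (-214 - 64800)/(-242517) = -65014*(-1/242517) = 65014/242517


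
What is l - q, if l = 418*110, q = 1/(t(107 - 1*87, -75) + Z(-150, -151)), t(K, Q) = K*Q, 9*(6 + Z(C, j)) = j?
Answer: 630155909/13705 ≈ 45980.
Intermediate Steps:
Z(C, j) = -6 + j/9
q = -9/13705 (q = 1/((107 - 1*87)*(-75) + (-6 + (⅑)*(-151))) = 1/((107 - 87)*(-75) + (-6 - 151/9)) = 1/(20*(-75) - 205/9) = 1/(-1500 - 205/9) = 1/(-13705/9) = -9/13705 ≈ -0.00065669)
l = 45980
l - q = 45980 - 1*(-9/13705) = 45980 + 9/13705 = 630155909/13705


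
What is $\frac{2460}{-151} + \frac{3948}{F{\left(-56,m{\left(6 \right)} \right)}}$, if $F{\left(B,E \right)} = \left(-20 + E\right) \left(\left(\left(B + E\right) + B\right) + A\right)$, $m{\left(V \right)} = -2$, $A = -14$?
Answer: $- \frac{1582803}{106304} \approx -14.889$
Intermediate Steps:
$F{\left(B,E \right)} = \left(-20 + E\right) \left(-14 + E + 2 B\right)$ ($F{\left(B,E \right)} = \left(-20 + E\right) \left(\left(\left(B + E\right) + B\right) - 14\right) = \left(-20 + E\right) \left(\left(E + 2 B\right) - 14\right) = \left(-20 + E\right) \left(-14 + E + 2 B\right)$)
$\frac{2460}{-151} + \frac{3948}{F{\left(-56,m{\left(6 \right)} \right)}} = \frac{2460}{-151} + \frac{3948}{280 + \left(-2\right)^{2} - -2240 - -68 + 2 \left(-56\right) \left(-2\right)} = 2460 \left(- \frac{1}{151}\right) + \frac{3948}{280 + 4 + 2240 + 68 + 224} = - \frac{2460}{151} + \frac{3948}{2816} = - \frac{2460}{151} + 3948 \cdot \frac{1}{2816} = - \frac{2460}{151} + \frac{987}{704} = - \frac{1582803}{106304}$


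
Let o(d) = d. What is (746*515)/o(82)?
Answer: 192095/41 ≈ 4685.2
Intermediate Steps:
(746*515)/o(82) = (746*515)/82 = 384190*(1/82) = 192095/41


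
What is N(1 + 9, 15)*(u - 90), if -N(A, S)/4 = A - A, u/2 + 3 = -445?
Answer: 0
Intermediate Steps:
u = -896 (u = -6 + 2*(-445) = -6 - 890 = -896)
N(A, S) = 0 (N(A, S) = -4*(A - A) = -4*0 = 0)
N(1 + 9, 15)*(u - 90) = 0*(-896 - 90) = 0*(-986) = 0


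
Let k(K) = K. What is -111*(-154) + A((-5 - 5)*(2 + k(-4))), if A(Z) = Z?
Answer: 17114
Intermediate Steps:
-111*(-154) + A((-5 - 5)*(2 + k(-4))) = -111*(-154) + (-5 - 5)*(2 - 4) = 17094 - 10*(-2) = 17094 + 20 = 17114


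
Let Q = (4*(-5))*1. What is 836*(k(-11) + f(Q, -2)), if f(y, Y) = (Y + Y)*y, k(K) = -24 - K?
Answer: 56012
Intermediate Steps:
Q = -20 (Q = -20*1 = -20)
f(y, Y) = 2*Y*y (f(y, Y) = (2*Y)*y = 2*Y*y)
836*(k(-11) + f(Q, -2)) = 836*((-24 - 1*(-11)) + 2*(-2)*(-20)) = 836*((-24 + 11) + 80) = 836*(-13 + 80) = 836*67 = 56012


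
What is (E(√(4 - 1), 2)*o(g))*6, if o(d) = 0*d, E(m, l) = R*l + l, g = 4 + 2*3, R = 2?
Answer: 0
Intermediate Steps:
g = 10 (g = 4 + 6 = 10)
E(m, l) = 3*l (E(m, l) = 2*l + l = 3*l)
o(d) = 0
(E(√(4 - 1), 2)*o(g))*6 = ((3*2)*0)*6 = (6*0)*6 = 0*6 = 0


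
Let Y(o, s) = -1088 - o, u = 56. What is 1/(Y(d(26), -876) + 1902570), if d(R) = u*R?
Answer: 1/1900026 ≈ 5.2631e-7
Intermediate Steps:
d(R) = 56*R
1/(Y(d(26), -876) + 1902570) = 1/((-1088 - 56*26) + 1902570) = 1/((-1088 - 1*1456) + 1902570) = 1/((-1088 - 1456) + 1902570) = 1/(-2544 + 1902570) = 1/1900026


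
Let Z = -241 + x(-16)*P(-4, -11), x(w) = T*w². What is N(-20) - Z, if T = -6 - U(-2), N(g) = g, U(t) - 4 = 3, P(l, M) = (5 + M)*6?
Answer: -119587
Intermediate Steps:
P(l, M) = 30 + 6*M
U(t) = 7 (U(t) = 4 + 3 = 7)
T = -13 (T = -6 - 1*7 = -6 - 7 = -13)
x(w) = -13*w²
Z = 119567 (Z = -241 + (-13*(-16)²)*(30 + 6*(-11)) = -241 + (-13*256)*(30 - 66) = -241 - 3328*(-36) = -241 + 119808 = 119567)
N(-20) - Z = -20 - 1*119567 = -20 - 119567 = -119587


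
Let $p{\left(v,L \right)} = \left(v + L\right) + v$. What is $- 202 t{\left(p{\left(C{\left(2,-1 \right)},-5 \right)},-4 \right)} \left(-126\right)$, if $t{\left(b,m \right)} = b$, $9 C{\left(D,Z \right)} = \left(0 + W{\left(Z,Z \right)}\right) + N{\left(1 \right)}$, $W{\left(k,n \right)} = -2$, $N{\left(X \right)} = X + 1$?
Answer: $-127260$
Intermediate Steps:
$N{\left(X \right)} = 1 + X$
$C{\left(D,Z \right)} = 0$ ($C{\left(D,Z \right)} = \frac{\left(0 - 2\right) + \left(1 + 1\right)}{9} = \frac{-2 + 2}{9} = \frac{1}{9} \cdot 0 = 0$)
$p{\left(v,L \right)} = L + 2 v$ ($p{\left(v,L \right)} = \left(L + v\right) + v = L + 2 v$)
$- 202 t{\left(p{\left(C{\left(2,-1 \right)},-5 \right)},-4 \right)} \left(-126\right) = - 202 \left(-5 + 2 \cdot 0\right) \left(-126\right) = - 202 \left(-5 + 0\right) \left(-126\right) = \left(-202\right) \left(-5\right) \left(-126\right) = 1010 \left(-126\right) = -127260$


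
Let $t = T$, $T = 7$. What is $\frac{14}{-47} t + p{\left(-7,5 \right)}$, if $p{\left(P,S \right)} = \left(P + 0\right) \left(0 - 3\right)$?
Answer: $\frac{889}{47} \approx 18.915$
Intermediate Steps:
$p{\left(P,S \right)} = - 3 P$ ($p{\left(P,S \right)} = P \left(-3\right) = - 3 P$)
$t = 7$
$\frac{14}{-47} t + p{\left(-7,5 \right)} = \frac{14}{-47} \cdot 7 - -21 = 14 \left(- \frac{1}{47}\right) 7 + 21 = \left(- \frac{14}{47}\right) 7 + 21 = - \frac{98}{47} + 21 = \frac{889}{47}$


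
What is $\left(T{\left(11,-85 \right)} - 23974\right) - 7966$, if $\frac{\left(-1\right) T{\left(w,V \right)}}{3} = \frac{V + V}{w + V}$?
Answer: $- \frac{1182035}{37} \approx -31947.0$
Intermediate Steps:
$T{\left(w,V \right)} = - \frac{6 V}{V + w}$ ($T{\left(w,V \right)} = - 3 \frac{V + V}{w + V} = - 3 \frac{2 V}{V + w} = - \frac{6 V}{V + w}$)
$\left(T{\left(11,-85 \right)} - 23974\right) - 7966 = \left(\left(-6\right) \left(-85\right) \frac{1}{-85 + 11} - 23974\right) - 7966 = \left(\left(-6\right) \left(-85\right) \frac{1}{-74} - 23974\right) - 7966 = \left(\left(-6\right) \left(-85\right) \left(- \frac{1}{74}\right) - 23974\right) - 7966 = \left(- \frac{255}{37} - 23974\right) - 7966 = - \frac{887293}{37} - 7966 = - \frac{1182035}{37}$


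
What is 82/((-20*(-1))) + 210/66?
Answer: 801/110 ≈ 7.2818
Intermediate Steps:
82/((-20*(-1))) + 210/66 = 82/20 + 210*(1/66) = 82*(1/20) + 35/11 = 41/10 + 35/11 = 801/110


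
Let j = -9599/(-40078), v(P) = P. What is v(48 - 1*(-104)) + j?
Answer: 210395/1382 ≈ 152.24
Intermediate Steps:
j = 331/1382 (j = -9599*(-1/40078) = 331/1382 ≈ 0.23951)
v(48 - 1*(-104)) + j = (48 - 1*(-104)) + 331/1382 = (48 + 104) + 331/1382 = 152 + 331/1382 = 210395/1382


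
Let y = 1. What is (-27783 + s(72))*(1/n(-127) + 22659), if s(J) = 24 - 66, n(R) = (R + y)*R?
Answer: -480430847675/762 ≈ -6.3049e+8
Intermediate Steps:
n(R) = R*(1 + R) (n(R) = (R + 1)*R = (1 + R)*R = R*(1 + R))
s(J) = -42
(-27783 + s(72))*(1/n(-127) + 22659) = (-27783 - 42)*(1/(-127*(1 - 127)) + 22659) = -27825*(1/(-127*(-126)) + 22659) = -27825*(1/16002 + 22659) = -27825*362589319/16002 = -480430847675/762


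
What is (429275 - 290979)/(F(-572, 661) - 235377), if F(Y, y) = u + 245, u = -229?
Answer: -138296/235361 ≈ -0.58759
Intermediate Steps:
F(Y, y) = 16 (F(Y, y) = -229 + 245 = 16)
(429275 - 290979)/(F(-572, 661) - 235377) = (429275 - 290979)/(16 - 235377) = 138296/(-235361) = 138296*(-1/235361) = -138296/235361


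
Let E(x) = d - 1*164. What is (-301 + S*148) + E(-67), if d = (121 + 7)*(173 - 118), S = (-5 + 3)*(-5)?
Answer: 8055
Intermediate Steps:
S = 10 (S = -2*(-5) = 10)
d = 7040 (d = 128*55 = 7040)
E(x) = 6876 (E(x) = 7040 - 1*164 = 7040 - 164 = 6876)
(-301 + S*148) + E(-67) = (-301 + 10*148) + 6876 = (-301 + 1480) + 6876 = 1179 + 6876 = 8055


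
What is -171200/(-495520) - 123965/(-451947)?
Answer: 867502895/1399679859 ≈ 0.61979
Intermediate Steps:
-171200/(-495520) - 123965/(-451947) = -171200*(-1/495520) - 123965*(-1/451947) = 1070/3097 + 123965/451947 = 867502895/1399679859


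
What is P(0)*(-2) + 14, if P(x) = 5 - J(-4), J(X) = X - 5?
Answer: -14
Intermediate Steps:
J(X) = -5 + X
P(x) = 14 (P(x) = 5 - (-5 - 4) = 5 - 1*(-9) = 5 + 9 = 14)
P(0)*(-2) + 14 = 14*(-2) + 14 = -28 + 14 = -14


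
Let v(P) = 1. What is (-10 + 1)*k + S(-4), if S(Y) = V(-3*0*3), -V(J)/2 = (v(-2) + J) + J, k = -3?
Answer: 25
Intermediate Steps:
V(J) = -2 - 4*J (V(J) = -2*((1 + J) + J) = -2*(1 + 2*J) = -2 - 4*J)
S(Y) = -2 (S(Y) = -2 - 4*(-3*0)*3 = -2 - 0*3 = -2 - 4*0 = -2 + 0 = -2)
(-10 + 1)*k + S(-4) = (-10 + 1)*(-3) - 2 = -9*(-3) - 2 = 27 - 2 = 25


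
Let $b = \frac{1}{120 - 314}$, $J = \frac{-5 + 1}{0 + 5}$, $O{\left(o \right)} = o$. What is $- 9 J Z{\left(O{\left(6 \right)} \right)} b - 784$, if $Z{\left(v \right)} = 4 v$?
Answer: $- \frac{380672}{485} \approx -784.89$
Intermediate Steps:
$J = - \frac{4}{5} \approx -0.8$
$b = - \frac{1}{194}$ ($b = \frac{1}{-194} = - \frac{1}{194} \approx -0.0051546$)
$- 9 J Z{\left(O{\left(6 \right)} \right)} b - 784 = \left(-9\right) \left(- \frac{4}{5}\right) 4 \cdot 6 \left(- \frac{1}{194}\right) - 784 = \frac{36}{5} \cdot 24 \left(- \frac{1}{194}\right) - 784 = \frac{864}{5} \left(- \frac{1}{194}\right) - 784 = - \frac{432}{485} - 784 = - \frac{380672}{485}$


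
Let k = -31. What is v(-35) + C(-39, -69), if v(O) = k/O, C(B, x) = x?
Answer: -2384/35 ≈ -68.114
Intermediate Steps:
v(O) = -31/O
v(-35) + C(-39, -69) = -31/(-35) - 69 = -31*(-1/35) - 69 = 31/35 - 69 = -2384/35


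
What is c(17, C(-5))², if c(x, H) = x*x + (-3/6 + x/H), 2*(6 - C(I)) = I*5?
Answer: 458687889/5476 ≈ 83763.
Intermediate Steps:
C(I) = 6 - 5*I/2 (C(I) = 6 - I*5/2 = 6 - 5*I/2)
c(x, H) = -½ + x² + x/H (c(x, H) = x² + (-3*⅙ + x/H) = x² + (-½ + x/H) = -½ + x² + x/H)
c(17, C(-5))² = (-½ + 17² + 17/(6 - 5/2*(-5)))² = (-½ + 289 + 17/(6 + 25/2))² = (-½ + 289 + 17/(37/2))² = (-½ + 289 + 17*(2/37))² = (-½ + 289 + 34/37)² = (21417/74)² = 458687889/5476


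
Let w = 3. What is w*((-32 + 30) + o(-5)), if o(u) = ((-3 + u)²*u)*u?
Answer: 4794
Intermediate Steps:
o(u) = u²*(-3 + u)² (o(u) = (u*(-3 + u)²)*u = u²*(-3 + u)²)
w*((-32 + 30) + o(-5)) = 3*((-32 + 30) + (-5)²*(-3 - 5)²) = 3*(-2 + 25*(-8)²) = 3*(-2 + 25*64) = 3*(-2 + 1600) = 3*1598 = 4794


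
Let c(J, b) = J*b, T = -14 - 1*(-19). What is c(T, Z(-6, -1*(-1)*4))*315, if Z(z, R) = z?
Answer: -9450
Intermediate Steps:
T = 5 (T = -14 + 19 = 5)
c(T, Z(-6, -1*(-1)*4))*315 = (5*(-6))*315 = -30*315 = -9450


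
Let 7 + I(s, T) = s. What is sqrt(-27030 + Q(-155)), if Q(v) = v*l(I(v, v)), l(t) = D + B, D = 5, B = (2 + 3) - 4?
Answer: 2*I*sqrt(6990) ≈ 167.21*I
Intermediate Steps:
I(s, T) = -7 + s
B = 1 (B = 5 - 4 = 1)
l(t) = 6 (l(t) = 5 + 1 = 6)
Q(v) = 6*v (Q(v) = v*6 = 6*v)
sqrt(-27030 + Q(-155)) = sqrt(-27030 + 6*(-155)) = sqrt(-27030 - 930) = sqrt(-27960) = 2*I*sqrt(6990)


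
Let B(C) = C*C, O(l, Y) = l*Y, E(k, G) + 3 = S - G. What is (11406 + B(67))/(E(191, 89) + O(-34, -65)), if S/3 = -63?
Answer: 15895/1929 ≈ 8.2400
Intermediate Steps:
S = -189 (S = 3*(-63) = -189)
E(k, G) = -192 - G (E(k, G) = -3 + (-189 - G) = -192 - G)
O(l, Y) = Y*l
B(C) = C²
(11406 + B(67))/(E(191, 89) + O(-34, -65)) = (11406 + 67²)/((-192 - 1*89) - 65*(-34)) = (11406 + 4489)/((-192 - 89) + 2210) = 15895/(-281 + 2210) = 15895/1929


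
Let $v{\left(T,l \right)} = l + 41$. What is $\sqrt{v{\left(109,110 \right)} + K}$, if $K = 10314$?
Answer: $\sqrt{10465} \approx 102.3$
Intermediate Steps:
$v{\left(T,l \right)} = 41 + l$
$\sqrt{v{\left(109,110 \right)} + K} = \sqrt{\left(41 + 110\right) + 10314} = \sqrt{151 + 10314} = \sqrt{10465}$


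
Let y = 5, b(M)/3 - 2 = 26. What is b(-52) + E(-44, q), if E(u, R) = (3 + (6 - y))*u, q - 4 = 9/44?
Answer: -92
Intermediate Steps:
b(M) = 84 (b(M) = 6 + 3*26 = 6 + 78 = 84)
q = 185/44 (q = 4 + 9/44 = 185/44 ≈ 4.2045)
E(u, R) = 4*u (E(u, R) = (3 + (6 - 1*5))*u = (3 + (6 - 5))*u = (3 + 1)*u = 4*u)
b(-52) + E(-44, q) = 84 + 4*(-44) = 84 - 176 = -92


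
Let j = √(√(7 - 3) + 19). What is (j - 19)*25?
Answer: -475 + 25*√21 ≈ -360.44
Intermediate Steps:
j = √21 (j = √(√4 + 19) = √(2 + 19) = √21 ≈ 4.5826)
(j - 19)*25 = (√21 - 19)*25 = (-19 + √21)*25 = -475 + 25*√21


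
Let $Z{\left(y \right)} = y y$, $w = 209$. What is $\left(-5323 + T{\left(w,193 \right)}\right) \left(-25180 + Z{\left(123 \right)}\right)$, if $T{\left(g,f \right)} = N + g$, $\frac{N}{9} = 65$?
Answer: $45520979$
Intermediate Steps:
$N = 585$ ($N = 9 \cdot 65 = 585$)
$T{\left(g,f \right)} = 585 + g$
$Z{\left(y \right)} = y^{2}$
$\left(-5323 + T{\left(w,193 \right)}\right) \left(-25180 + Z{\left(123 \right)}\right) = \left(-5323 + \left(585 + 209\right)\right) \left(-25180 + 123^{2}\right) = \left(-5323 + 794\right) \left(-25180 + 15129\right) = \left(-4529\right) \left(-10051\right) = 45520979$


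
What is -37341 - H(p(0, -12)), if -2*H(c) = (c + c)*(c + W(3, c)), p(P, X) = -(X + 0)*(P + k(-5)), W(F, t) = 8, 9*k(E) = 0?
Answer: -37341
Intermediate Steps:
k(E) = 0 (k(E) = (1/9)*0 = 0)
p(P, X) = -P*X (p(P, X) = -(X + 0)*(P + 0) = -X*P = -P*X)
H(c) = -c*(8 + c) (H(c) = -(c + c)*(c + 8)/2 = -2*c*(8 + c)/2 = -c*(8 + c))
-37341 - H(p(0, -12)) = -37341 - (-1)*(-1*0*(-12))*(8 - 1*0*(-12)) = -37341 - (-1)*0*(8 + 0) = -37341 - (-1)*0*8 = -37341 - 1*0 = -37341 + 0 = -37341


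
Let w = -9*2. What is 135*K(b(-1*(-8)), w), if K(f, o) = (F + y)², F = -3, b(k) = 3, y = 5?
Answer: 540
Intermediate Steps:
w = -18
K(f, o) = 4 (K(f, o) = (-3 + 5)² = 2² = 4)
135*K(b(-1*(-8)), w) = 135*4 = 540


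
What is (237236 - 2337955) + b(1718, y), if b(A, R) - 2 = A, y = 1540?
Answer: -2098999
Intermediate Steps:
b(A, R) = 2 + A
(237236 - 2337955) + b(1718, y) = (237236 - 2337955) + (2 + 1718) = -2100719 + 1720 = -2098999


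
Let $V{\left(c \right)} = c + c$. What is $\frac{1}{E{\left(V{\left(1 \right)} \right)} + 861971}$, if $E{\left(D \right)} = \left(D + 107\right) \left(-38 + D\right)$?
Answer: $\frac{1}{858047} \approx 1.1654 \cdot 10^{-6}$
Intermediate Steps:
$V{\left(c \right)} = 2 c$
$E{\left(D \right)} = \left(-38 + D\right) \left(107 + D\right)$ ($E{\left(D \right)} = \left(107 + D\right) \left(-38 + D\right) = \left(-38 + D\right) \left(107 + D\right)$)
$\frac{1}{E{\left(V{\left(1 \right)} \right)} + 861971} = \frac{1}{\left(-4066 + \left(2 \cdot 1\right)^{2} + 69 \cdot 2 \cdot 1\right) + 861971} = \frac{1}{\left(-4066 + 2^{2} + 69 \cdot 2\right) + 861971} = \frac{1}{\left(-4066 + 4 + 138\right) + 861971} = \frac{1}{-3924 + 861971} = \frac{1}{858047}$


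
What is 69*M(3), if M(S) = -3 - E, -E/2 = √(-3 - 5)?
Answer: -207 + 276*I*√2 ≈ -207.0 + 390.32*I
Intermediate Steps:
E = -4*I*√2 (E = -2*√(-3 - 5) = -4*I*√2 ≈ -5.6569*I)
M(S) = -3 + 4*I*√2 (M(S) = -3 - (-4)*I*√2 = -3 + 4*I*√2)
69*M(3) = 69*(-3 + 4*I*√2) = -207 + 276*I*√2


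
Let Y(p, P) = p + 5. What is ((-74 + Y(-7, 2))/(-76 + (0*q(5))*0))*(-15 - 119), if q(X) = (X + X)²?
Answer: -134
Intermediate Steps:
q(X) = 4*X² (q(X) = (2*X)² = 4*X²)
Y(p, P) = 5 + p
((-74 + Y(-7, 2))/(-76 + (0*q(5))*0))*(-15 - 119) = ((-74 + (5 - 7))/(-76 + (0*(4*5²))*0))*(-15 - 119) = ((-74 - 2)/(-76 + (0*(4*25))*0))*(-134) = -76/(-76 + (0*100)*0)*(-134) = -76/(-76 + 0*0)*(-134) = -76/(-76 + 0)*(-134) = -76/(-76)*(-134) = -76*(-1/76)*(-134) = 1*(-134) = -134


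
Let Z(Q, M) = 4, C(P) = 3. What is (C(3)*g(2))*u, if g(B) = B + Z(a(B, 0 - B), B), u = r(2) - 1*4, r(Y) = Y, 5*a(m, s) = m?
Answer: -36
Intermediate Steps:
a(m, s) = m/5
u = -2 (u = 2 - 1*4 = 2 - 4 = -2)
g(B) = 4 + B (g(B) = B + 4 = 4 + B)
(C(3)*g(2))*u = (3*(4 + 2))*(-2) = (3*6)*(-2) = 18*(-2) = -36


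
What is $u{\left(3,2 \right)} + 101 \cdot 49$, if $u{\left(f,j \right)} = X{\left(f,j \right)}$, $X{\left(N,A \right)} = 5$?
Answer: $4954$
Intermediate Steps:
$u{\left(f,j \right)} = 5$
$u{\left(3,2 \right)} + 101 \cdot 49 = 5 + 101 \cdot 49 = 5 + 4949 = 4954$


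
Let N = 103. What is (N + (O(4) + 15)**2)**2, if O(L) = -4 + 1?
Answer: 61009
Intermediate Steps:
O(L) = -3
(N + (O(4) + 15)**2)**2 = (103 + (-3 + 15)**2)**2 = (103 + 12**2)**2 = (103 + 144)**2 = 247**2 = 61009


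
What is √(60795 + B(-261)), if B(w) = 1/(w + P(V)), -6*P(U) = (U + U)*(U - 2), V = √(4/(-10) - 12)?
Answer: √30*√((7808104 - 4053*I*√310)/(3853 - 2*I*√310)) ≈ 246.57 - 7.2145e-8*I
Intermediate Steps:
V = I*√310/5 (V = √(4*(-⅒) - 12) = √(-⅖ - 12) = √(-62/5) = I*√310/5 ≈ 3.5214*I)
P(U) = -U*(-2 + U)/3 (P(U) = -(U + U)*(U - 2)/6 = -2*U*(-2 + U)/6 = -U*(-2 + U)/3)
B(w) = 1/(w + I*√310*(2 - I*√310/5)/15) (B(w) = 1/(w + (I*√310/5)*(2 - I*√310/5)/3) = 1/(w + I*√310*(2 - I*√310/5)/15))
√(60795 + B(-261)) = √(60795 + 15/(62 + 15*(-261) + 2*I*√310)) = √(60795 + 15/(62 - 3915 + 2*I*√310)) = √(60795 + 15/(-3853 + 2*I*√310))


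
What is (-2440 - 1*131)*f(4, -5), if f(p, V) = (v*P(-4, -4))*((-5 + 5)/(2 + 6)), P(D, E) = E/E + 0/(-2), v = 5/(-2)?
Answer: 0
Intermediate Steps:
v = -5/2 (v = 5*(-1/2) = -5/2 ≈ -2.5000)
P(D, E) = 1 (P(D, E) = 1 + 0*(-1/2) = 1 + 0 = 1)
f(p, V) = 0 (f(p, V) = (-5/2*1)*((-5 + 5)/(2 + 6)) = -0/8 = -5/2*0 = 0)
(-2440 - 1*131)*f(4, -5) = (-2440 - 1*131)*0 = (-2440 - 131)*0 = -2571*0 = 0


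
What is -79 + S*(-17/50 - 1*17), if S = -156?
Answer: 65651/25 ≈ 2626.0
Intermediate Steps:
-79 + S*(-17/50 - 1*17) = -79 - 156*(-17/50 - 1*17) = -79 - 156*(-17*1/50 - 17) = -79 - 156*(-17/50 - 17) = -79 - 156*(-867/50) = -79 + 67626/25 = 65651/25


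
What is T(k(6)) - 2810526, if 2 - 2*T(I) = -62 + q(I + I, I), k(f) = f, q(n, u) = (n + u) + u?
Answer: -2810506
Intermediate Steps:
q(n, u) = n + 2*u
T(I) = 32 - 2*I (T(I) = 1 - (-62 + ((I + I) + 2*I))/2 = 1 - (-62 + (2*I + 2*I))/2 = 1 - (-62 + 4*I)/2 = 1 + (31 - 2*I) = 32 - 2*I)
T(k(6)) - 2810526 = (32 - 2*6) - 2810526 = (32 - 12) - 2810526 = 20 - 2810526 = -2810506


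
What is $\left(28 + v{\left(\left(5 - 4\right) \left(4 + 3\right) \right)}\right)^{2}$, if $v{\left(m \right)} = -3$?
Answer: $625$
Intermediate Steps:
$\left(28 + v{\left(\left(5 - 4\right) \left(4 + 3\right) \right)}\right)^{2} = \left(28 - 3\right)^{2} = 25^{2} = 625$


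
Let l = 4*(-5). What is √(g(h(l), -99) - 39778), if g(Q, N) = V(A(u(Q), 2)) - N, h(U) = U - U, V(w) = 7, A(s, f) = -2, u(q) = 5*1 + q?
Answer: 6*I*√1102 ≈ 199.18*I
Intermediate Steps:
u(q) = 5 + q
l = -20
h(U) = 0
g(Q, N) = 7 - N
√(g(h(l), -99) - 39778) = √((7 - 1*(-99)) - 39778) = √((7 + 99) - 39778) = √(106 - 39778) = √(-39672) = 6*I*√1102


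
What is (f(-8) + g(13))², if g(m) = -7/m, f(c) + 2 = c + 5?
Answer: 5184/169 ≈ 30.675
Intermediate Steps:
f(c) = 3 + c (f(c) = -2 + (c + 5) = -2 + (5 + c) = 3 + c)
(f(-8) + g(13))² = ((3 - 8) - 7/13)² = (-5 - 7*1/13)² = (-5 - 7/13)² = (-72/13)² = 5184/169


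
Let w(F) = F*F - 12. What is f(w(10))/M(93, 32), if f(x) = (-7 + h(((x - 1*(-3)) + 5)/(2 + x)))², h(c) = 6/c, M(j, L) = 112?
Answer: 121/7168 ≈ 0.016881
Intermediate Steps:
w(F) = -12 + F² (w(F) = F² - 12 = -12 + F²)
f(x) = (-7 + 6*(2 + x)/(8 + x))² (f(x) = (-7 + 6/((((x - 1*(-3)) + 5)/(2 + x))))² = (-7 + 6/((((x + 3) + 5)/(2 + x))))² = (-7 + 6/((((3 + x) + 5)/(2 + x))))² = (-7 + 6/(((8 + x)/(2 + x))))² = (-7 + 6*((2 + x)/(8 + x)))² = (-7 + 6*(2 + x)/(8 + x))²)
f(w(10))/M(93, 32) = ((44 + (-12 + 10²))²/(8 + (-12 + 10²))²)/112 = ((44 + (-12 + 100))²/(8 + (-12 + 100))²)*(1/112) = ((44 + 88)²/(8 + 88)²)*(1/112) = (132²/96²)*(1/112) = ((1/9216)*17424)*(1/112) = (121/64)*(1/112) = 121/7168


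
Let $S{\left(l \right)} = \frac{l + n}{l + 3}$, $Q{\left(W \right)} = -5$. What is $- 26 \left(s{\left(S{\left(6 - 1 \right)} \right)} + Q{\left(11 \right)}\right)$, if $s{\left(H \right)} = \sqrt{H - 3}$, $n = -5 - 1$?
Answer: $130 - \frac{65 i \sqrt{2}}{2} \approx 130.0 - 45.962 i$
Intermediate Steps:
$n = -6$ ($n = -5 - 1 = -6$)
$S{\left(l \right)} = \frac{-6 + l}{3 + l}$ ($S{\left(l \right)} = \frac{l - 6}{l + 3} = \frac{-6 + l}{3 + l}$)
$s{\left(H \right)} = \sqrt{-3 + H}$
$- 26 \left(s{\left(S{\left(6 - 1 \right)} \right)} + Q{\left(11 \right)}\right) = - 26 \left(\sqrt{-3 + \frac{-6 + \left(6 - 1\right)}{3 + \left(6 - 1\right)}} - 5\right) = - 26 \left(\sqrt{-3 + \frac{-6 + 5}{3 + 5}} - 5\right) = - 26 \left(\sqrt{-3 + \frac{1}{8} \left(-1\right)} - 5\right) = - 26 \left(\sqrt{-3 - \frac{1}{8}} - 5\right) = - 26 \left(\sqrt{- \frac{25}{8}} - 5\right) = - 26 \left(\frac{5 i \sqrt{2}}{4} - 5\right) = - 26 \left(-5 + \frac{5 i \sqrt{2}}{4}\right) = 130 - \frac{65 i \sqrt{2}}{2}$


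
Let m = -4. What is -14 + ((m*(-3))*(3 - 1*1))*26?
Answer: 610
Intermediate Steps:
-14 + ((m*(-3))*(3 - 1*1))*26 = -14 + ((-4*(-3))*(3 - 1*1))*26 = -14 + (12*(3 - 1))*26 = -14 + (12*2)*26 = -14 + 24*26 = -14 + 624 = 610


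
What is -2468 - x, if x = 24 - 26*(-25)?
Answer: -3142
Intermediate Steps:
x = 674 (x = 24 + 650 = 674)
-2468 - x = -2468 - 1*674 = -2468 - 674 = -3142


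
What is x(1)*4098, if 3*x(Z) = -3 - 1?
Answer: -5464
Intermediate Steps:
x(Z) = -4/3 (x(Z) = (-3 - 1)/3 = (1/3)*(-4) = -4/3)
x(1)*4098 = -4/3*4098 = -5464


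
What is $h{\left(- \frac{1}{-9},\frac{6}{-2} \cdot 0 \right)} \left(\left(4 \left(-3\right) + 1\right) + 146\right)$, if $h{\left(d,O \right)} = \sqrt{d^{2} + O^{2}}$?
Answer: $15$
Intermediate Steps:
$h{\left(d,O \right)} = \sqrt{O^{2} + d^{2}}$
$h{\left(- \frac{1}{-9},\frac{6}{-2} \cdot 0 \right)} \left(\left(4 \left(-3\right) + 1\right) + 146\right) = \sqrt{\left(\frac{6}{-2} \cdot 0\right)^{2} + \left(- \frac{1}{-9}\right)^{2}} \left(\left(4 \left(-3\right) + 1\right) + 146\right) = \sqrt{\left(6 \left(- \frac{1}{2}\right) 0\right)^{2} + \left(\left(-1\right) \left(- \frac{1}{9}\right)\right)^{2}} \left(\left(-12 + 1\right) + 146\right) = \sqrt{\left(\left(-3\right) 0\right)^{2} + \left(\frac{1}{9}\right)^{2}} \left(-11 + 146\right) = \sqrt{0^{2} + \frac{1}{81}} \cdot 135 = \sqrt{0 + \frac{1}{81}} \cdot 135 = \sqrt{\frac{1}{81}} \cdot 135 = \frac{1}{9} \cdot 135 = 15$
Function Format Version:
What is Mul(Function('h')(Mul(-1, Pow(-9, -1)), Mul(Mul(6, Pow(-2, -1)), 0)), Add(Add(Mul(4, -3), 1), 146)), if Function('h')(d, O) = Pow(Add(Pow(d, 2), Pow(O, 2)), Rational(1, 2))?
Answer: 15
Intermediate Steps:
Function('h')(d, O) = Pow(Add(Pow(O, 2), Pow(d, 2)), Rational(1, 2))
Mul(Function('h')(Mul(-1, Pow(-9, -1)), Mul(Mul(6, Pow(-2, -1)), 0)), Add(Add(Mul(4, -3), 1), 146)) = Mul(Pow(Add(Pow(Mul(Mul(6, Pow(-2, -1)), 0), 2), Pow(Mul(-1, Pow(-9, -1)), 2)), Rational(1, 2)), Add(Add(Mul(4, -3), 1), 146)) = Mul(Pow(Add(Pow(Mul(Mul(6, Rational(-1, 2)), 0), 2), Pow(Mul(-1, Rational(-1, 9)), 2)), Rational(1, 2)), Add(Add(-12, 1), 146)) = Mul(Pow(Add(Pow(Mul(-3, 0), 2), Pow(Rational(1, 9), 2)), Rational(1, 2)), Add(-11, 146)) = Mul(Pow(Add(Pow(0, 2), Rational(1, 81)), Rational(1, 2)), 135) = Mul(Pow(Add(0, Rational(1, 81)), Rational(1, 2)), 135) = Mul(Pow(Rational(1, 81), Rational(1, 2)), 135) = Mul(Rational(1, 9), 135) = 15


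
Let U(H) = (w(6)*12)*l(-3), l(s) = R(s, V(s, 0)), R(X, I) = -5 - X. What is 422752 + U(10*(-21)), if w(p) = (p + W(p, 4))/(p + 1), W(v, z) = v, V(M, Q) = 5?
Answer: 2958976/7 ≈ 4.2271e+5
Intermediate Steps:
l(s) = -5 - s
w(p) = 2*p/(1 + p) (w(p) = (p + p)/(p + 1) = (2*p)/(1 + p) = 2*p/(1 + p))
U(H) = -288/7 (U(H) = ((2*6/(1 + 6))*12)*(-5 - 1*(-3)) = ((2*6/7)*12)*(-5 + 3) = ((2*6*(⅐))*12)*(-2) = ((12/7)*12)*(-2) = (144/7)*(-2) = -288/7)
422752 + U(10*(-21)) = 422752 - 288/7 = 2958976/7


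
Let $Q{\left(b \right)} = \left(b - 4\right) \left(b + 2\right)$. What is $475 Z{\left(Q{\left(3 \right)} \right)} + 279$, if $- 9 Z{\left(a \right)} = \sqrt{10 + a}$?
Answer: $279 - \frac{475 \sqrt{5}}{9} \approx 160.99$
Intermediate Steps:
$Q{\left(b \right)} = \left(-4 + b\right) \left(2 + b\right)$
$Z{\left(a \right)} = - \frac{\sqrt{10 + a}}{9}$
$475 Z{\left(Q{\left(3 \right)} \right)} + 279 = 475 \left(- \frac{\sqrt{10 - \left(14 - 9\right)}}{9}\right) + 279 = 475 \left(- \frac{\sqrt{10 - 5}}{9}\right) + 279 = 475 \left(- \frac{\sqrt{5}}{9}\right) + 279 = - \frac{475 \sqrt{5}}{9} + 279 = 279 - \frac{475 \sqrt{5}}{9}$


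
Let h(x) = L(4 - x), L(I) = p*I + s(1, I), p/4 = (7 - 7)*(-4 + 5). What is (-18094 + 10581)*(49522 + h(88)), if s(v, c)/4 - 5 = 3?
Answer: -372299202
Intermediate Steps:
s(v, c) = 32 (s(v, c) = 20 + 4*3 = 20 + 12 = 32)
p = 0 (p = 4*((7 - 7)*(-4 + 5)) = 4*(0*1) = 4*0 = 0)
L(I) = 32 (L(I) = 0*I + 32 = 0 + 32 = 32)
h(x) = 32
(-18094 + 10581)*(49522 + h(88)) = (-18094 + 10581)*(49522 + 32) = -7513*49554 = -372299202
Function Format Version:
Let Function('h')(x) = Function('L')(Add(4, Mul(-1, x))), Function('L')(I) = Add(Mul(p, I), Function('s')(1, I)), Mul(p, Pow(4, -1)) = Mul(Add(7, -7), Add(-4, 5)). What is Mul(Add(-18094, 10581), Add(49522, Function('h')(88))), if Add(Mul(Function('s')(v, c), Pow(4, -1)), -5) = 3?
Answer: -372299202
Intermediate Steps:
Function('s')(v, c) = 32 (Function('s')(v, c) = Add(20, Mul(4, 3)) = Add(20, 12) = 32)
p = 0 (p = Mul(4, Mul(Add(7, -7), Add(-4, 5))) = Mul(4, Mul(0, 1)) = Mul(4, 0) = 0)
Function('L')(I) = 32 (Function('L')(I) = Add(Mul(0, I), 32) = Add(0, 32) = 32)
Function('h')(x) = 32
Mul(Add(-18094, 10581), Add(49522, Function('h')(88))) = Mul(Add(-18094, 10581), Add(49522, 32)) = Mul(-7513, 49554) = -372299202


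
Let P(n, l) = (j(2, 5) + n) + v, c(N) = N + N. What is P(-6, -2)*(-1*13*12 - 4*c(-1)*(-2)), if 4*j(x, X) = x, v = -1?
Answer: 1118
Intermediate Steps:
j(x, X) = x/4
c(N) = 2*N
P(n, l) = -½ + n (P(n, l) = ((¼)*2 + n) - 1 = (½ + n) - 1 = -½ + n)
P(-6, -2)*(-1*13*12 - 4*c(-1)*(-2)) = (-½ - 6)*(-1*13*12 - 8*(-1)*(-2)) = -13*(-13*12 - 4*(-2)*(-2))/2 = -13*(-156 + 8*(-2))/2 = -13*(-156 - 16)/2 = -13/2*(-172) = 1118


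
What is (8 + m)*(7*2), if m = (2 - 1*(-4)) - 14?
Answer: 0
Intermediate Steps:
m = -8 (m = (2 + 4) - 14 = 6 - 14 = -8)
(8 + m)*(7*2) = (8 - 8)*(7*2) = 0*14 = 0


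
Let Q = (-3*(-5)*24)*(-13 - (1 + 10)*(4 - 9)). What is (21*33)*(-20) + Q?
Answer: 1260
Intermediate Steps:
Q = 15120 (Q = (15*24)*(-13 - 11*(-5)) = 360*(-13 - 1*(-55)) = 360*(-13 + 55) = 360*42 = 15120)
(21*33)*(-20) + Q = (21*33)*(-20) + 15120 = 693*(-20) + 15120 = -13860 + 15120 = 1260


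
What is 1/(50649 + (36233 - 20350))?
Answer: 1/66532 ≈ 1.5030e-5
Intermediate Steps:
1/(50649 + (36233 - 20350)) = 1/(50649 + 15883) = 1/66532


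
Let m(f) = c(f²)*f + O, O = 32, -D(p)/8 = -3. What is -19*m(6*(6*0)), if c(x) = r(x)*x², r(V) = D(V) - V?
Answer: -608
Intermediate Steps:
D(p) = 24 (D(p) = -8*(-3) = 24)
r(V) = 24 - V
c(x) = x²*(24 - x) (c(x) = (24 - x)*x² = x²*(24 - x))
m(f) = 32 + f⁵*(24 - f²) (m(f) = ((f²)²*(24 - f²))*f + 32 = (f⁴*(24 - f²))*f + 32 = f⁵*(24 - f²) + 32 = 32 + f⁵*(24 - f²))
-19*m(6*(6*0)) = -19*(32 + (6*(6*0))⁵*(24 - (6*(6*0))²)) = -19*(32 + (6*0)⁵*(24 - (6*0)²)) = -19*(32 + 0⁵*(24 - 1*0²)) = -19*(32 + 0*(24 - 1*0)) = -19*(32 + 0*(24 + 0)) = -19*(32 + 0*24) = -19*(32 + 0) = -19*32 = -608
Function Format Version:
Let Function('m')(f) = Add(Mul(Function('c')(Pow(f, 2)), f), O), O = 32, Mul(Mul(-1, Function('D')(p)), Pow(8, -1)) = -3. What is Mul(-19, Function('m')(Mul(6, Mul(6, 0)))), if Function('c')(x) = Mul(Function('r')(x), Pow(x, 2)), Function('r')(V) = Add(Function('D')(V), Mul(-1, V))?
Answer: -608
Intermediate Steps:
Function('D')(p) = 24 (Function('D')(p) = Mul(-8, -3) = 24)
Function('r')(V) = Add(24, Mul(-1, V))
Function('c')(x) = Mul(Pow(x, 2), Add(24, Mul(-1, x))) (Function('c')(x) = Mul(Add(24, Mul(-1, x)), Pow(x, 2)) = Mul(Pow(x, 2), Add(24, Mul(-1, x))))
Function('m')(f) = Add(32, Mul(Pow(f, 5), Add(24, Mul(-1, Pow(f, 2))))) (Function('m')(f) = Add(Mul(Mul(Pow(Pow(f, 2), 2), Add(24, Mul(-1, Pow(f, 2)))), f), 32) = Add(Mul(Mul(Pow(f, 4), Add(24, Mul(-1, Pow(f, 2)))), f), 32) = Add(Mul(Pow(f, 5), Add(24, Mul(-1, Pow(f, 2)))), 32) = Add(32, Mul(Pow(f, 5), Add(24, Mul(-1, Pow(f, 2))))))
Mul(-19, Function('m')(Mul(6, Mul(6, 0)))) = Mul(-19, Add(32, Mul(Pow(Mul(6, Mul(6, 0)), 5), Add(24, Mul(-1, Pow(Mul(6, Mul(6, 0)), 2)))))) = Mul(-19, Add(32, Mul(Pow(Mul(6, 0), 5), Add(24, Mul(-1, Pow(Mul(6, 0), 2)))))) = Mul(-19, Add(32, Mul(Pow(0, 5), Add(24, Mul(-1, Pow(0, 2)))))) = Mul(-19, Add(32, Mul(0, Add(24, Mul(-1, 0))))) = Mul(-19, Add(32, Mul(0, Add(24, 0)))) = Mul(-19, Add(32, Mul(0, 24))) = Mul(-19, Add(32, 0)) = Mul(-19, 32) = -608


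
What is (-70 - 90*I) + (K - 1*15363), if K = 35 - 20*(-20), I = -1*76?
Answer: -8158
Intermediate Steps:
I = -76
K = 435 (K = 35 + 400 = 435)
(-70 - 90*I) + (K - 1*15363) = (-70 - 90*(-76)) + (435 - 1*15363) = (-70 + 6840) + (435 - 15363) = 6770 - 14928 = -8158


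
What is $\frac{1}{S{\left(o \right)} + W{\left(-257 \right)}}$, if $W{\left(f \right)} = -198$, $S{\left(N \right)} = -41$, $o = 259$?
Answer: $- \frac{1}{239} \approx -0.0041841$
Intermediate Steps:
$\frac{1}{S{\left(o \right)} + W{\left(-257 \right)}} = \frac{1}{-41 - 198} = \frac{1}{-239} = - \frac{1}{239}$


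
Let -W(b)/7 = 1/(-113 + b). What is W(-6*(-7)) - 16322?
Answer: -1158855/71 ≈ -16322.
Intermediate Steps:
W(b) = -7/(-113 + b)
W(-6*(-7)) - 16322 = -7/(-113 - 6*(-7)) - 16322 = -7/(-113 + 42) - 16322 = -7/(-71) - 16322 = -7*(-1/71) - 16322 = 7/71 - 16322 = -1158855/71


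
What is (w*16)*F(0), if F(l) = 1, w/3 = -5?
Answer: -240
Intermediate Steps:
w = -15 (w = 3*(-5) = -15)
(w*16)*F(0) = -15*16*1 = -240*1 = -240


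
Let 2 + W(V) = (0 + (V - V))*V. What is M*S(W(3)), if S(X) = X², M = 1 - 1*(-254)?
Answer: 1020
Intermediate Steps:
M = 255 (M = 1 + 254 = 255)
W(V) = -2 (W(V) = -2 + (0 + (V - V))*V = -2 + (0 + 0)*V = -2 + 0*V = -2 + 0 = -2)
M*S(W(3)) = 255*(-2)² = 255*4 = 1020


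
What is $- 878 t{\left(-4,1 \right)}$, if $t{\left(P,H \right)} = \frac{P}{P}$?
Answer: $-878$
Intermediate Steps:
$t{\left(P,H \right)} = 1$
$- 878 t{\left(-4,1 \right)} = \left(-878\right) 1 = -878$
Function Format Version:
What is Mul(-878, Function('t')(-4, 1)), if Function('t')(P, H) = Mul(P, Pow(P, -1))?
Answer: -878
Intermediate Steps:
Function('t')(P, H) = 1
Mul(-878, Function('t')(-4, 1)) = Mul(-878, 1) = -878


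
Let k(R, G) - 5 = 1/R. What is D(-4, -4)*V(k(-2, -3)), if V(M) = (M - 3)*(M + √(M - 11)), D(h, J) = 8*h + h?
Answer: -243 - 27*I*√26 ≈ -243.0 - 137.67*I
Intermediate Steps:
D(h, J) = 9*h
k(R, G) = 5 + 1/R
V(M) = (-3 + M)*(M + √(-11 + M))
D(-4, -4)*V(k(-2, -3)) = (9*(-4))*((5 + 1/(-2))² - 3*(5 + 1/(-2)) - 3*√(-11 + (5 + 1/(-2))) + (5 + 1/(-2))*√(-11 + (5 + 1/(-2)))) = -36*((5 - ½)² - 3*(5 - ½) - 3*√(-11 + (5 - ½)) + (5 - ½)*√(-11 + (5 - ½))) = -36*((9/2)² - 3*9/2 - 3*√(-11 + 9/2) + 9*√(-11 + 9/2)/2) = -36*(81/4 - 27/2 - 3*I*√26/2 + 9*√(-13/2)/2) = -36*(81/4 - 27/2 - 3*I*√26/2 + 9*(I*√26/2)/2) = -36*(81/4 - 27/2 - 3*I*√26/2 + 9*I*√26/4) = -36*(27/4 + 3*I*√26/4) = -243 - 27*I*√26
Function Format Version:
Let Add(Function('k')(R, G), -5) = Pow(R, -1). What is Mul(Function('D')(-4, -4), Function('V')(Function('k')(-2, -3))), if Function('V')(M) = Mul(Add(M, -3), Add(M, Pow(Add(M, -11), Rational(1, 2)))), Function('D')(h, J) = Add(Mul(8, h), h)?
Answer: Add(-243, Mul(-27, I, Pow(26, Rational(1, 2)))) ≈ Add(-243.00, Mul(-137.67, I))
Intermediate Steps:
Function('D')(h, J) = Mul(9, h)
Function('k')(R, G) = Add(5, Pow(R, -1))
Function('V')(M) = Mul(Add(-3, M), Add(M, Pow(Add(-11, M), Rational(1, 2))))
Mul(Function('D')(-4, -4), Function('V')(Function('k')(-2, -3))) = Mul(Mul(9, -4), Add(Pow(Add(5, Pow(-2, -1)), 2), Mul(-3, Add(5, Pow(-2, -1))), Mul(-3, Pow(Add(-11, Add(5, Pow(-2, -1))), Rational(1, 2))), Mul(Add(5, Pow(-2, -1)), Pow(Add(-11, Add(5, Pow(-2, -1))), Rational(1, 2))))) = Mul(-36, Add(Pow(Add(5, Rational(-1, 2)), 2), Mul(-3, Add(5, Rational(-1, 2))), Mul(-3, Pow(Add(-11, Add(5, Rational(-1, 2))), Rational(1, 2))), Mul(Add(5, Rational(-1, 2)), Pow(Add(-11, Add(5, Rational(-1, 2))), Rational(1, 2))))) = Mul(-36, Add(Pow(Rational(9, 2), 2), Mul(-3, Rational(9, 2)), Mul(-3, Pow(Add(-11, Rational(9, 2)), Rational(1, 2))), Mul(Rational(9, 2), Pow(Add(-11, Rational(9, 2)), Rational(1, 2))))) = Mul(-36, Add(Rational(81, 4), Rational(-27, 2), Mul(-3, Pow(Rational(-13, 2), Rational(1, 2))), Mul(Rational(9, 2), Pow(Rational(-13, 2), Rational(1, 2))))) = Mul(-36, Add(Rational(81, 4), Rational(-27, 2), Mul(-3, Mul(Rational(1, 2), I, Pow(26, Rational(1, 2)))), Mul(Rational(9, 2), Mul(Rational(1, 2), I, Pow(26, Rational(1, 2)))))) = Mul(-36, Add(Rational(81, 4), Rational(-27, 2), Mul(Rational(-3, 2), I, Pow(26, Rational(1, 2))), Mul(Rational(9, 4), I, Pow(26, Rational(1, 2))))) = Mul(-36, Add(Rational(27, 4), Mul(Rational(3, 4), I, Pow(26, Rational(1, 2))))) = Add(-243, Mul(-27, I, Pow(26, Rational(1, 2))))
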